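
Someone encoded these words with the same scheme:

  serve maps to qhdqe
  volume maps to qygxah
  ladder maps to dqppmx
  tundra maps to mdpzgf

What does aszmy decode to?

mango

Read the word backwards and shift each letter +12.
Undoing it on aszmy: shift back: a−12=o, s−12=g, z−12=n, m−12=a, y−12=m → ognam; then reverse → mango.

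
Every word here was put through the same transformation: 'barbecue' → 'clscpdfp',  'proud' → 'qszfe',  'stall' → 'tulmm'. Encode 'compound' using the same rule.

The shift depends on letter class: consonant b→c is +1, but vowel a→l is +11. The rule splits by letter class: vowels +11, consonants +1.
Applying it to compound: c(cons)+1=d, o(vowel)+11=z, m(cons)+1=n, p(cons)+1=q, o(vowel)+11=z, u(vowel)+11=f, n(cons)+1=o, d(cons)+1=e.

dznqzfoe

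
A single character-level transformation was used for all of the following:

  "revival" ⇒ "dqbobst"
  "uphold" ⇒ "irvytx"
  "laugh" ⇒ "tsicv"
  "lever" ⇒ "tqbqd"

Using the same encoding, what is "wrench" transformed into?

r(17)→d(3) and e(4)→q(16) fit y≡19x+18 (mod 26); the inverse of 19 mod 26 is 11. Each letter's alphabet position (a=0..z=25) is mapped through 19·x+18 mod 26 — an affine cipher.
On wrench: w(22)→19·22+18≡20=u; r(17)→19·17+18≡3=d; e(4)→19·4+18≡16=q; n(13)→19·13+18≡5=f; c(2)→19·2+18≡4=e; h(7)→19·7+18≡21=v (all mod 26).

udqfev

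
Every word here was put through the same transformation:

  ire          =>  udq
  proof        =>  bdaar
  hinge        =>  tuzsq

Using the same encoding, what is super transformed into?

egbqd

Compare letters: i→u is +12, r→d is +12, e→q is +12 — a constant shift. It's a constant shift of +12 (ROT12).
For super: s+12=e, u+12=g, p+12=b, e+12=q, r+12=d.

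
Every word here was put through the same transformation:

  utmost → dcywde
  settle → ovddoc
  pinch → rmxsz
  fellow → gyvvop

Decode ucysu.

The output letters match the input read backwards, each shifted +10: utmost reversed is tsomtu. The word is reversed, then every letter is shifted forward by 10.
Decoding ucysu: shift back: u−10=k, c−10=s, y−10=o, s−10=i, u−10=k → ksoik; then reverse → kiosk.

kiosk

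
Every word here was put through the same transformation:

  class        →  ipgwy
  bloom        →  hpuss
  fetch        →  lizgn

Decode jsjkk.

Shifts by position in class: pos 0: c→i (+6), pos 1: l→p (+4), pos 2: a→g (+6), pos 3: s→w (+4) — repeating every 2. It's a Vigenère-style cipher with numeric key [6,4]: position i shifts by key[i mod 2].
Undoing it on jsjkk: j−6=d, s−4=o, j−6=d, k−4=g, k−6=e.

dodge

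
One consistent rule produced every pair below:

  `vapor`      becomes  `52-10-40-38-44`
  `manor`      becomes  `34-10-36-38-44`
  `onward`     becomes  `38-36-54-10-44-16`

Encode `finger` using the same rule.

With a=1..z=26, the number is 2·pos + 8.
For finger: f=6→20, i=9→26, n=14→36, g=7→22, e=5→18, r=18→44.

20-26-36-22-18-44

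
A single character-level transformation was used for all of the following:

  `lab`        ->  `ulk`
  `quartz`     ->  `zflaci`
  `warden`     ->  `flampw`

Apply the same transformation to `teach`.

The shift depends on letter class: consonant l→u is +9, but vowel a→l is +11. Two shifts are in play — +11 for a/e/i/o/u, +9 for every other letter.
For teach: t(cons)+9=c, e(vowel)+11=p, a(vowel)+11=l, c(cons)+9=l, h(cons)+9=q.

cpllq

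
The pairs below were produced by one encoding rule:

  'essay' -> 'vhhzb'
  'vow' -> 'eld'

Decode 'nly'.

mob

This is the alphabet-reversal cipher (Atbash): a becomes z, b becomes y, etc.
Reversing it on nly: n↔m, l↔o, y↔b.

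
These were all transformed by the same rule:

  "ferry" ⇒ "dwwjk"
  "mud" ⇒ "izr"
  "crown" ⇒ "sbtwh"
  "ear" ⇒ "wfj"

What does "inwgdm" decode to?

The output letters match the input read backwards, each shifted +5: ferry reversed is yrref. The word is reversed, then every letter is shifted forward by 5.
Undoing it on inwgdm: shift back: i−5=d, n−5=i, w−5=r, g−5=b, d−5=y, m−5=h → dirbyh; then reverse → hybrid.

hybrid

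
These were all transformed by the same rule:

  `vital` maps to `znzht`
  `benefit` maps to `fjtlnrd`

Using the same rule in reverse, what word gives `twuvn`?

In vital: v→z is +4, i→n is +5, t→z is +6, a→h is +7 — the shift increases by 1 each position. Letter i (0-indexed) is shifted by i+4, so successive shifts are 4, 5, 6, ….
Decoding twuvn: t−4=p, w−5=r, u−6=o, v−7=o, n−8=f.

proof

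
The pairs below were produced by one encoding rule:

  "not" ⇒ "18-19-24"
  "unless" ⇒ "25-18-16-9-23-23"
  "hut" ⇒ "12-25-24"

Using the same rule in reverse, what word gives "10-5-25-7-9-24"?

faucet

Letters become their 1-based position plus 4 (so a→5, b→6, …).
Reversing it on 10-5-25-7-9-24: 10→(10−4)÷1=6=f, 5→(5−4)÷1=1=a, 25→(25−4)÷1=21=u, 7→(7−4)÷1=3=c, 9→(9−4)÷1=5=e, 24→(24−4)÷1=20=t.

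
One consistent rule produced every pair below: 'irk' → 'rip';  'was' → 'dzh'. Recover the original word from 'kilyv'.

Each pair mirrors across the alphabet (i↔r, r↔i, k↔p): positions sum to 25. Letters are reflected about the middle of the alphabet (position → 25−position): Atbash.
Reversing it on kilyv: k↔p, i↔r, l↔o, y↔b, v↔e.

probe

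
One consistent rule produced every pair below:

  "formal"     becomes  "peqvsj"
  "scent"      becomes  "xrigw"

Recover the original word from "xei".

eat

Two steps: reverse the string, then apply a Caesar shift of +4.
Reversing it on xei: shift back: x−4=t, e−4=a, i−4=e → tae; then reverse → eat.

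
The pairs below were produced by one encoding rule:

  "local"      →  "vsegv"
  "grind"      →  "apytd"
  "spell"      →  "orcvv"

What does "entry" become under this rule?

ctnpi

l(11)→v(21) and o(14)→s(18) fit y≡25x+6 (mod 26); the inverse of 25 mod 26 is 25. Each letter's alphabet position (a=0..z=25) is mapped through 25·x+6 mod 26 — an affine cipher.
On entry: e(4)→25·4+6≡2=c; n(13)→25·13+6≡19=t; t(19)→25·19+6≡13=n; r(17)→25·17+6≡15=p; y(24)→25·24+6≡8=i (all mod 26).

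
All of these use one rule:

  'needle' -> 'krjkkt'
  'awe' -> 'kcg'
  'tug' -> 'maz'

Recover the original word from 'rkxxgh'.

barrel

The output letters match the input read backwards, each shifted +6: needle reversed is eldeen. The word is reversed, then every letter is shifted forward by 6.
Undoing it on rkxxgh: shift back: r−6=l, k−6=e, x−6=r, x−6=r, g−6=a, h−6=b → lerrab; then reverse → barrel.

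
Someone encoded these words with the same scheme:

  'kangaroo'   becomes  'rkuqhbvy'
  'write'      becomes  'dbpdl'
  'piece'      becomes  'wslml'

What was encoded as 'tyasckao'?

motivate

The shifts repeat in a cycle of length 2: positions 0,1,… shift by +7, +10, then the pattern repeats.
Undoing it on tyasckao: t−7=m, y−10=o, a−7=t, s−10=i, c−7=v, k−10=a, a−7=t, o−10=e.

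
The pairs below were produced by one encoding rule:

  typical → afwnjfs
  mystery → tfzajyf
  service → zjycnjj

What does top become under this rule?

The rule splits by letter class: vowels +5, consonants +7.
For top: t(cons)+7=a, o(vowel)+5=t, p(cons)+7=w.

atw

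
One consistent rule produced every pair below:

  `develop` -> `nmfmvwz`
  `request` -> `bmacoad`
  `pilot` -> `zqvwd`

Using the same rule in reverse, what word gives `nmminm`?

Shifts by position in develop: pos 0: d→n (+10), pos 1: e→m (+8), pos 2: v→f (+10), pos 3: e→m (+8) — repeating every 2. A repeating key of period 2 is used — shifts +10, +8 over and over.
Undoing it on nmminm: n−10=d, m−8=e, m−10=c, i−8=a, n−10=d, m−8=e.

decade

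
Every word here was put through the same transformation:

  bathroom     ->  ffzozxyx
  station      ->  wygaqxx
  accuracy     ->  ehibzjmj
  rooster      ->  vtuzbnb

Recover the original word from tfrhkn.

In bathroom: b→f is +4, a→f is +5, t→z is +6, h→o is +7 — the shift increases by 1 each position. Letter i (0-indexed) is shifted by i+4, so successive shifts are 4, 5, 6, ….
Reversing it on tfrhkn: t−4=p, f−5=a, r−6=l, h−7=a, k−8=c, n−9=e.

palace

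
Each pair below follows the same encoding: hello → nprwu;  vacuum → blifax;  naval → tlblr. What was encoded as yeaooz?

Shifts by position in hello: pos 0: h→n (+6), pos 1: e→p (+11), pos 2: l→r (+6), pos 3: l→w (+11) — repeating every 2. The shifts repeat in a cycle of length 2: positions 0,1,… shift by +6, +11, then the pattern repeats.
Decoding yeaooz: y−6=s, e−11=t, a−6=u, o−11=d, o−6=i, z−11=o.

studio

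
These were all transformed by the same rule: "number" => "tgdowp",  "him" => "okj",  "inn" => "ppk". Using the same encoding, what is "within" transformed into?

pkjvky

The output letters match the input read backwards, each shifted +2: number reversed is rebmun. The word is reversed, then every letter is shifted forward by 2.
Applying it to within: reverse → nihtiw; then shift: n+2=p, i+2=k, h+2=j, t+2=v, i+2=k, w+2=y.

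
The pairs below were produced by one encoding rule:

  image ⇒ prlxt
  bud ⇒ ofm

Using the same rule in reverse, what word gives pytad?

spine

The output letters match the input read backwards, each shifted +11: image reversed is egami. Two steps: reverse the string, then apply a Caesar shift of +11.
Decoding pytad: shift back: p−11=e, y−11=n, t−11=i, a−11=p, d−11=s → enips; then reverse → spine.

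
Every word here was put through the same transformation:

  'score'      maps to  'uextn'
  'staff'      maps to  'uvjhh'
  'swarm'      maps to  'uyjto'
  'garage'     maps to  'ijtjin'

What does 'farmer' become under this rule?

hjtont

Two shifts are in play — +9 for a/e/i/o/u, +2 for every other letter.
On farmer: f(cons)+2=h, a(vowel)+9=j, r(cons)+2=t, m(cons)+2=o, e(vowel)+9=n, r(cons)+2=t.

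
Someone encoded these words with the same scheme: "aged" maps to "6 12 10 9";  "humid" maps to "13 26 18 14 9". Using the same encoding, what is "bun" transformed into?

7 26 19

a is letter #1 and maps to 6: an offset of 5. Each letter is replaced by its alphabet position (a=1..z=26) + 5.
For bun: b=2→7, u=21→26, n=14→19.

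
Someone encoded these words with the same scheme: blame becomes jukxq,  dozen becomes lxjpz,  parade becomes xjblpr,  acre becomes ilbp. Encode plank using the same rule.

xukyw

In blame: b→j is +8, l→u is +9, a→k is +10, m→x is +11 — the shift increases by 1 each position. Each letter shifts forward by (position + 8), i.e. 8, 9, 10, … — the shift grows by one for each successive letter.
For plank: p+8=x, l+9=u, a+10=k, n+11=y, k+12=w.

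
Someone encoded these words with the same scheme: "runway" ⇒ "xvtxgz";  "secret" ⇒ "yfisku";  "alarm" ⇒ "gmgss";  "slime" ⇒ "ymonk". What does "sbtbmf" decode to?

Shifts by position in runway: pos 0: r→x (+6), pos 1: u→v (+1), pos 2: n→t (+6), pos 3: w→x (+1) — repeating every 2. The shifts repeat in a cycle of length 2: positions 0,1,… shift by +6, +1, then the pattern repeats.
Reversing it on sbtbmf: s−6=m, b−1=a, t−6=n, b−1=a, m−6=g, f−1=e.

manage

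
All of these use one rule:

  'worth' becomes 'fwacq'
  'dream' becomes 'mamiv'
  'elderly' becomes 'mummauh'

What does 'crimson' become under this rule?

laqvbww

The shift depends on letter class: consonant w→f is +9, but vowel o→w is +8. The rule splits by letter class: vowels +8, consonants +9.
Applying it to crimson: c(cons)+9=l, r(cons)+9=a, i(vowel)+8=q, m(cons)+9=v, s(cons)+9=b, o(vowel)+8=w, n(cons)+9=w.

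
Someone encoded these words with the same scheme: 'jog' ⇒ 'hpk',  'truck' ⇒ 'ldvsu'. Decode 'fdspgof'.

enforce

Two steps: reverse the string, then apply a Caesar shift of +1.
Reversing it on fdspgof: shift back: f−1=e, d−1=c, s−1=r, p−1=o, g−1=f, o−1=n, f−1=e → ecrofne; then reverse → enforce.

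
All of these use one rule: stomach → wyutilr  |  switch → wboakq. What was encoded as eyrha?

atlas

Letter i (0-indexed) is shifted by i+4, so successive shifts are 4, 5, 6, ….
Undoing it on eyrha: e−4=a, y−5=t, r−6=l, h−7=a, a−8=s.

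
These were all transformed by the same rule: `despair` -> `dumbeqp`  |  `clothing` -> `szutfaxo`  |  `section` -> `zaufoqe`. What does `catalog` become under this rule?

saxmfmo

The output letters match the input read backwards, each shifted +12: despair reversed is riapsed. The word is reversed, then every letter is shifted forward by 12.
On catalog: reverse → golatac; then shift: g+12=s, o+12=a, l+12=x, a+12=m, t+12=f, a+12=m, c+12=o.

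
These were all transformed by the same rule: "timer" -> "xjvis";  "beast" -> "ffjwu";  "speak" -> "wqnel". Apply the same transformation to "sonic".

wpwmd

The shifts repeat in a cycle of length 3: positions 0,1,… shift by +4, +1, +9, then the pattern repeats.
Applying it to sonic: s+4=w, o+1=p, n+9=w, i+4=m, c+1=d.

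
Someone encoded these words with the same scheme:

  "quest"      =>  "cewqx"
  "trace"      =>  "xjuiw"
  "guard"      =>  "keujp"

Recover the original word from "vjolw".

prove

This is an affine cipher: with a=0,…,z=25, each position x becomes (7x+20) mod 26.
Undoing it on vjolw: v(21)→15·(21−20)≡15=p; j(9)→15·(9−20)≡17=r; o(14)→15·(14−20)≡14=o; l(11)→15·(11−20)≡21=v; w(22)→15·(22−20)≡4=e (all mod 26).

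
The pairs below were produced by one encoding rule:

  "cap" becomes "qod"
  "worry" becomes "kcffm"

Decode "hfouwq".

It's a constant shift of +14 (ROT14).
Decoding hfouwq: h−14=t, f−14=r, o−14=a, u−14=g, w−14=i, q−14=c.

tragic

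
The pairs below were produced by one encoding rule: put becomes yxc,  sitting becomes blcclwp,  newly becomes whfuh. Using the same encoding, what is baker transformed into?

The shift depends on letter class: consonant p→y is +9, but vowel u→x is +3. The rule splits by letter class: vowels +3, consonants +9.
For baker: b(cons)+9=k, a(vowel)+3=d, k(cons)+9=t, e(vowel)+3=h, r(cons)+9=a.

kdtha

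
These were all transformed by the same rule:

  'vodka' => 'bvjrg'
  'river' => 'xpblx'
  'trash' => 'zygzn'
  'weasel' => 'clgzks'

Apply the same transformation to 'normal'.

Shifts by position in vodka: pos 0: v→b (+6), pos 1: o→v (+7), pos 2: d→j (+6), pos 3: k→r (+7) — repeating every 2. A repeating key of period 2 is used — shifts +6, +7 over and over.
On normal: n+6=t, o+7=v, r+6=x, m+7=t, a+6=g, l+7=s.

tvxtgs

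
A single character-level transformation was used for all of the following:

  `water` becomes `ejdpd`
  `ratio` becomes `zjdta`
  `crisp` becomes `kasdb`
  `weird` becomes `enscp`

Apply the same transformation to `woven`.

exfpz

In water: w→e is +8, a→j is +9, t→d is +10, e→p is +11 — the shift increases by 1 each position. The shift increases by 1 at each position, starting from +8: 8, 9, 10, ….
For woven: w+8=e, o+9=x, v+10=f, e+11=p, n+12=z.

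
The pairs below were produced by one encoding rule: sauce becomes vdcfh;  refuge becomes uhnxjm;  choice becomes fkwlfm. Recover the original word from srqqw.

point

It's a Vigenère-style cipher with numeric key [3,3,8]: position i shifts by key[i mod 3].
Undoing it on srqqw: s−3=p, r−3=o, q−8=i, q−3=n, w−3=t.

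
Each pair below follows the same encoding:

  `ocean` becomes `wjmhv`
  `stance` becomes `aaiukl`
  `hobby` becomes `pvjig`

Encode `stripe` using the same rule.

Shifts by position in ocean: pos 0: o→w (+8), pos 1: c→j (+7), pos 2: e→m (+8), pos 3: a→h (+7) — repeating every 2. It's a Vigenère-style cipher with numeric key [8,7]: position i shifts by key[i mod 2].
Applying it to stripe: s+8=a, t+7=a, r+8=z, i+7=p, p+8=x, e+7=l.

aazpxl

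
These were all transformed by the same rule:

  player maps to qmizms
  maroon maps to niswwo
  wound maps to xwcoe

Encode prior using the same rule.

The rule splits by letter class: vowels +8, consonants +1.
On prior: p(cons)+1=q, r(cons)+1=s, i(vowel)+8=q, o(vowel)+8=w, r(cons)+1=s.

qsqws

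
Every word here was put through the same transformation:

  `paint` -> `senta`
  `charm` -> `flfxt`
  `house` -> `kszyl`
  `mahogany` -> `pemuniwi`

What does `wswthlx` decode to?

In paint: p→s is +3, a→e is +4, i→n is +5, n→t is +6 — the shift increases by 1 each position. Each letter shifts forward by (position + 3), i.e. 3, 4, 5, … — the shift grows by one for each successive letter.
Decoding wswthlx: w−3=t, s−4=o, w−5=r, t−6=n, h−7=a, l−8=d, x−9=o.

tornado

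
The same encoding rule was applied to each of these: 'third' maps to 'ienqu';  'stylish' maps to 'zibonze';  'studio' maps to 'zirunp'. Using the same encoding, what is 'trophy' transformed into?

iqpyeb

t(19)→i(8) and h(7)→e(4) fit y≡9x+19 (mod 26); the inverse of 9 mod 26 is 3. This is an affine cipher: with a=0,…,z=25, each position x becomes (9x+19) mod 26.
Applying it to trophy: t(19)→9·19+19≡8=i; r(17)→9·17+19≡16=q; o(14)→9·14+19≡15=p; p(15)→9·15+19≡24=y; h(7)→9·7+19≡4=e; y(24)→9·24+19≡1=b (all mod 26).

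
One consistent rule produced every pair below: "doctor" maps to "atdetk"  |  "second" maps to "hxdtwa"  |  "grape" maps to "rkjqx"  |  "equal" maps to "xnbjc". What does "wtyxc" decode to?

This is an affine cipher: with a=0,…,z=25, each position x becomes (23x+9) mod 26.
Reversing it on wtyxc: w(22)→17·(22−9)≡13=n; t(19)→17·(19−9)≡14=o; y(24)→17·(24−9)≡21=v; x(23)→17·(23−9)≡4=e; c(2)→17·(2−9)≡11=l (all mod 26).

novel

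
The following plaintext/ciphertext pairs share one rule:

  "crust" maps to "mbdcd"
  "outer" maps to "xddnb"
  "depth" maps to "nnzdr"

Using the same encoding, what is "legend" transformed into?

Two shifts are in play — +9 for a/e/i/o/u, +10 for every other letter.
Applying it to legend: l(cons)+10=v, e(vowel)+9=n, g(cons)+10=q, e(vowel)+9=n, n(cons)+10=x, d(cons)+10=n.

vnqnxn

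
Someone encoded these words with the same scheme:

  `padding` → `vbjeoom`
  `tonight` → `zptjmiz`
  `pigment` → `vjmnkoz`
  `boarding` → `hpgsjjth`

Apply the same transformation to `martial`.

sbxuobr

Shifts by position in padding: pos 0: p→v (+6), pos 1: a→b (+1), pos 2: d→j (+6), pos 3: d→e (+1) — repeating every 2. It's a Vigenère-style cipher with numeric key [6,1]: position i shifts by key[i mod 2].
On martial: m+6=s, a+1=b, r+6=x, t+1=u, i+6=o, a+1=b, l+6=r.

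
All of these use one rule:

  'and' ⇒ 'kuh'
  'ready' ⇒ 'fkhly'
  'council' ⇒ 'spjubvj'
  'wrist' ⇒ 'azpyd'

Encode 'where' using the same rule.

The output letters match the input read backwards, each shifted +7: and reversed is dna. Two steps: reverse the string, then apply a Caesar shift of +7.
On where: reverse → erehw; then shift: e+7=l, r+7=y, e+7=l, h+7=o, w+7=d.

lylod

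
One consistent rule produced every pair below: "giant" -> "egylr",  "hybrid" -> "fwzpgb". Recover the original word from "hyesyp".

jaguar

This is a Caesar cipher with shift 24.
Reversing it on hyesyp: h−24=j, y−24=a, e−24=g, s−24=u, y−24=a, p−24=r.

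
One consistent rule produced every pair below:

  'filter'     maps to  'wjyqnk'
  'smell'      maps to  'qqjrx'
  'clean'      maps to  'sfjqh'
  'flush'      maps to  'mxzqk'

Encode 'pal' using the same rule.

The output letters match the input read backwards, each shifted +5: filter reversed is retlif. Two steps: reverse the string, then apply a Caesar shift of +5.
For pal: reverse → lap; then shift: l+5=q, a+5=f, p+5=u.

qfu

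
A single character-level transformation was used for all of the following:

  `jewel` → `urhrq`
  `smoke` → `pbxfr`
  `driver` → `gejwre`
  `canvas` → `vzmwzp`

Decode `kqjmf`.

j(9)→u(20) and e(4)→r(17) fit y≡11x+25 (mod 26); the inverse of 11 mod 26 is 19. This is an affine cipher: with a=0,…,z=25, each position x becomes (11x+25) mod 26.
Reversing it on kqjmf: k(10)→19·(10−25)≡1=b; q(16)→19·(16−25)≡11=l; j(9)→19·(9−25)≡8=i; m(12)→19·(12−25)≡13=n; f(5)→19·(5−25)≡10=k (all mod 26).

blink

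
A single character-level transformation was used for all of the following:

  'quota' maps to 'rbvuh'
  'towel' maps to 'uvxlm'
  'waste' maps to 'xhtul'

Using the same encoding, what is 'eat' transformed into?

lhu

The shift depends on letter class: consonant q→r is +1, but vowel u→b is +7. Two shifts are in play — +7 for a/e/i/o/u, +1 for every other letter.
Applying it to eat: e(vowel)+7=l, a(vowel)+7=h, t(cons)+1=u.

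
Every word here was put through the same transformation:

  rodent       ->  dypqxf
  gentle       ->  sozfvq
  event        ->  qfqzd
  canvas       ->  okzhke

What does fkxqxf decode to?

talent

A repeating key of period 3 is used — shifts +12, +10, +12 over and over.
Decoding fkxqxf: f−12=t, k−10=a, x−12=l, q−12=e, x−10=n, f−12=t.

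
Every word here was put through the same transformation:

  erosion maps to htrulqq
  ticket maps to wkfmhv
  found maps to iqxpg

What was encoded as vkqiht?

Shifts by position in erosion: pos 0: e→h (+3), pos 1: r→t (+2), pos 2: o→r (+3), pos 3: s→u (+2) — repeating every 2. A repeating key of period 2 is used — shifts +3, +2 over and over.
Decoding vkqiht: v−3=s, k−2=i, q−3=n, i−2=g, h−3=e, t−2=r.

singer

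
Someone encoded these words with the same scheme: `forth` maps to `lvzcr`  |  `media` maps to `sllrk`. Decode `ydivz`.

Each letter shifts forward by (position + 6), i.e. 6, 7, 8, … — the shift grows by one for each successive letter.
Decoding ydivz: y−6=s, d−7=w, i−8=a, v−9=m, z−10=p.

swamp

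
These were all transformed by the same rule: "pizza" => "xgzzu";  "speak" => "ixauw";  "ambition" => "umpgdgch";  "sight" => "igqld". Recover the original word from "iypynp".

suburb

p(15)→x(23) and i(8)→g(6) fit y≡21x+20 (mod 26); the inverse of 21 mod 26 is 5. Each letter's alphabet position (a=0..z=25) is mapped through 21·x+20 mod 26 — an affine cipher.
Reversing it on iypynp: i(8)→5·(8−20)≡18=s; y(24)→5·(24−20)≡20=u; p(15)→5·(15−20)≡1=b; y(24)→5·(24−20)≡20=u; n(13)→5·(13−20)≡17=r; p(15)→5·(15−20)≡1=b (all mod 26).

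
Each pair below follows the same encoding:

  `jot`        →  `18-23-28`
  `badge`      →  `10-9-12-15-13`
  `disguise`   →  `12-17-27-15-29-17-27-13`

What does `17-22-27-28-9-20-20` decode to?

install

Each letter is replaced by its alphabet position (a=1..z=26) + 8.
Reversing it on 17-22-27-28-9-20-20: 17→(17−8)÷1=9=i, 22→(22−8)÷1=14=n, 27→(27−8)÷1=19=s, 28→(28−8)÷1=20=t, 9→(9−8)÷1=1=a, 20→(20−8)÷1=12=l, 20→(20−8)÷1=12=l.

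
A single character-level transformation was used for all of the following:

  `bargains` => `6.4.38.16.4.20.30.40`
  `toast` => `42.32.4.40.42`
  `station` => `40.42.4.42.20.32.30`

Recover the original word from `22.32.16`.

b(#2)→6 and a(#1)→4: differences scale by 2, so n = 2·pos + 2. With a=1..z=26, the number is 2·pos + 2.
Decoding 22.32.16: 22→(22−2)÷2=10=j, 32→(32−2)÷2=15=o, 16→(16−2)÷2=7=g.

jog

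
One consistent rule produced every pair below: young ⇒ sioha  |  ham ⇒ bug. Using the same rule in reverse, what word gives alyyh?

green

Compare letters: y→s is +20, o→i is +20, u→o is +20 — a constant shift. It's a constant shift of +20 (ROT20).
Decoding alyyh: a−20=g, l−20=r, y−20=e, y−20=e, h−20=n.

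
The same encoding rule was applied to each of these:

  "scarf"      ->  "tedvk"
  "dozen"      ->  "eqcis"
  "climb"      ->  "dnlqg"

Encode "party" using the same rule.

qcuxd

Each letter shifts forward by (position + 1), i.e. 1, 2, 3, … — the shift grows by one for each successive letter.
For party: p+1=q, a+2=c, r+3=u, t+4=x, y+5=d.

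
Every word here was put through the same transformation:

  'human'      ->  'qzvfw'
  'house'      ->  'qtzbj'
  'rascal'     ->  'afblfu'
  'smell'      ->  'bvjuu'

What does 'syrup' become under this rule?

bhazy

The shift depends on letter class: consonant h→q is +9, but vowel u→z is +5. Vowels shift forward by 5 and consonants shift forward by 9.
On syrup: s(cons)+9=b, y(cons)+9=h, r(cons)+9=a, u(vowel)+5=z, p(cons)+9=y.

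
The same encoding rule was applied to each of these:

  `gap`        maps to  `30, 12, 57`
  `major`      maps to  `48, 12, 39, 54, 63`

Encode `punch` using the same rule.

With a=1..z=26, the number is 3·pos + 9.
Applying it to punch: p=16→57, u=21→72, n=14→51, c=3→18, h=8→33.

57, 72, 51, 18, 33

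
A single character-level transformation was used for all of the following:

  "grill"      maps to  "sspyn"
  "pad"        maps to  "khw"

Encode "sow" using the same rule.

The word is reversed, then every letter is shifted forward by 7.
For sow: reverse → wos; then shift: w+7=d, o+7=v, s+7=z.

dvz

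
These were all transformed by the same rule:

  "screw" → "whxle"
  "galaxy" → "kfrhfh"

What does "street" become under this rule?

Letter i (0-indexed) is shifted by i+4, so successive shifts are 4, 5, 6, ….
For street: s+4=w, t+5=y, r+6=x, e+7=l, e+8=m, t+9=c.

wyxlmc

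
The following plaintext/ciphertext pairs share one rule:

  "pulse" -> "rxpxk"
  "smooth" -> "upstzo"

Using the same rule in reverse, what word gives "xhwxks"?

The shift increases by 1 at each position, starting from +2: 2, 3, 4, ….
Decoding xhwxks: x−2=v, h−3=e, w−4=s, x−5=s, k−6=e, s−7=l.

vessel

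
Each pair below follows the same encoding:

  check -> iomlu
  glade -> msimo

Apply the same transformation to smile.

In check: c→i is +6, h→o is +7, e→m is +8, c→l is +9 — the shift increases by 1 each position. The shift increases by 1 at each position, starting from +6: 6, 7, 8, ….
For smile: s+6=y, m+7=t, i+8=q, l+9=u, e+10=o.

ytquo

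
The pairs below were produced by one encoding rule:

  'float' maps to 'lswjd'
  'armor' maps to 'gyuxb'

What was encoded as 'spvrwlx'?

minimal

In float: f→l is +6, l→s is +7, o→w is +8, a→j is +9 — the shift increases by 1 each position. Letter i (0-indexed) is shifted by i+6, so successive shifts are 6, 7, 8, ….
Decoding spvrwlx: s−6=m, p−7=i, v−8=n, r−9=i, w−10=m, l−11=a, x−12=l.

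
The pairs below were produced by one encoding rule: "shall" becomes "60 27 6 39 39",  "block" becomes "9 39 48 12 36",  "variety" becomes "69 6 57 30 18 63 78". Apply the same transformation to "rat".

s(#19)→60 and h(#8)→27: differences scale by 3, so n = 3·pos + 3. Each letter becomes 3×(its alphabet position, a=1..z=26) + 3.
Applying it to rat: r=18→57, a=1→6, t=20→63.

57 6 63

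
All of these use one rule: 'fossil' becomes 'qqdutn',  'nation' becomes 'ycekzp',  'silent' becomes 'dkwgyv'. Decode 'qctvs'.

Shifts by position in fossil: pos 0: f→q (+11), pos 1: o→q (+2), pos 2: s→d (+11), pos 3: s→u (+2) — repeating every 2. It's a Vigenère-style cipher with numeric key [11,2]: position i shifts by key[i mod 2].
Undoing it on qctvs: q−11=f, c−2=a, t−11=i, v−2=t, s−11=h.

faith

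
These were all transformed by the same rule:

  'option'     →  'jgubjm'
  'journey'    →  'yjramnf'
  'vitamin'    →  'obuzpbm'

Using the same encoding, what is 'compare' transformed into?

tjpgzan

Treating letters as 0–25, the rule is x ↦ 23x + 25 (mod 26).
Applying it to compare: c(2)→23·2+25≡19=t; o(14)→23·14+25≡9=j; m(12)→23·12+25≡15=p; p(15)→23·15+25≡6=g; a(0)→23·0+25≡25=z; r(17)→23·17+25≡0=a; e(4)→23·4+25≡13=n (all mod 26).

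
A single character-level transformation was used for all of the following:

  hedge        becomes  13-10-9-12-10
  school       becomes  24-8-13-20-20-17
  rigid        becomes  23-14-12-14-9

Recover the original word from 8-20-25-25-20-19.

The number is (letter's place in the alphabet, a=1) + 5.
Undoing it on 8-20-25-25-20-19: 8→(8−5)÷1=3=c, 20→(20−5)÷1=15=o, 25→(25−5)÷1=20=t, 25→(25−5)÷1=20=t, 20→(20−5)÷1=15=o, 19→(19−5)÷1=14=n.

cotton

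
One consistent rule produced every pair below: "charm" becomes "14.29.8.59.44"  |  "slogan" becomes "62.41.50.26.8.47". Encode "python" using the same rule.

The formula is n = 3×(alphabet index, a=1) + 5.
For python: p=16→53, y=25→80, t=20→65, h=8→29, o=15→50, n=14→47.

53.80.65.29.50.47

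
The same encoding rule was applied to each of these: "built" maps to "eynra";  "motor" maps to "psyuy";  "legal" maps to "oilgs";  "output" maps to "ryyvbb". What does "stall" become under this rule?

In built: b→e is +3, u→y is +4, i→n is +5, l→r is +6 — the shift increases by 1 each position. Letter i (0-indexed) is shifted by i+3, so successive shifts are 3, 4, 5, ….
On stall: s+3=v, t+4=x, a+5=f, l+6=r, l+7=s.

vxfrs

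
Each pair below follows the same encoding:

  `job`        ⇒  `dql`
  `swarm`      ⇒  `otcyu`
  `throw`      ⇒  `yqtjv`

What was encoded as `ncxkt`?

rival

Two steps: reverse the string, then apply a Caesar shift of +2.
Undoing it on ncxkt: shift back: n−2=l, c−2=a, x−2=v, k−2=i, t−2=r → lavir; then reverse → rival.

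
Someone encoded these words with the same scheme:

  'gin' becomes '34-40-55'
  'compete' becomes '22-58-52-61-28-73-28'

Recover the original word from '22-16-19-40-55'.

cabin

g(#7)→34 and i(#9)→40: differences scale by 3, so n = 3·pos + 13. With a=1..z=26, the number is 3·pos + 13.
Undoing it on 22-16-19-40-55: 22→(22−13)÷3=3=c, 16→(16−13)÷3=1=a, 19→(19−13)÷3=2=b, 40→(40−13)÷3=9=i, 55→(55−13)÷3=14=n.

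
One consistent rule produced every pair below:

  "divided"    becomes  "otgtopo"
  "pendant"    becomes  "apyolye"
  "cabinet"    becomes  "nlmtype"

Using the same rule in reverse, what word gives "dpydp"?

Compare letters: d→o is +11, i→t is +11, v→g is +11 — a constant shift. Each letter is shifted forward by 11 in the alphabet (a Caesar shift of +11).
Undoing it on dpydp: d−11=s, p−11=e, y−11=n, d−11=s, p−11=e.

sense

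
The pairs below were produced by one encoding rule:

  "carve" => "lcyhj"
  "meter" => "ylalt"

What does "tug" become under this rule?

Two steps: reverse the string, then apply a Caesar shift of +7.
For tug: reverse → gut; then shift: g+7=n, u+7=b, t+7=a.

nba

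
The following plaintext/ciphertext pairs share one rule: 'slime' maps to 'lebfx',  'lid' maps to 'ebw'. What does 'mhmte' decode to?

total

Compare letters: s→l is +19, l→e is +19, i→b is +19 — a constant shift. This is a Caesar cipher with shift 19.
Undoing it on mhmte: m−19=t, h−19=o, m−19=t, t−19=a, e−19=l.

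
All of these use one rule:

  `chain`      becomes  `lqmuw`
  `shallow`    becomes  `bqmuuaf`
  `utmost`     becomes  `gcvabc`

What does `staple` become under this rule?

The shift depends on letter class: consonant c→l is +9, but vowel a→m is +12. The rule splits by letter class: vowels +12, consonants +9.
On staple: s(cons)+9=b, t(cons)+9=c, a(vowel)+12=m, p(cons)+9=y, l(cons)+9=u, e(vowel)+12=q.

bcmyuq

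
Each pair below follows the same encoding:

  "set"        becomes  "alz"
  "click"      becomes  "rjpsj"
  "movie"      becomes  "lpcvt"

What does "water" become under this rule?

The word is reversed, then every letter is shifted forward by 7.
For water: reverse → retaw; then shift: r+7=y, e+7=l, t+7=a, a+7=h, w+7=d.

ylahd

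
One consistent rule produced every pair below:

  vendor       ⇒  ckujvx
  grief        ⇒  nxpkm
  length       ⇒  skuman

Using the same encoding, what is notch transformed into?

uuaio

A repeating key of period 2 is used — shifts +7, +6 over and over.
Applying it to notch: n+7=u, o+6=u, t+7=a, c+6=i, h+7=o.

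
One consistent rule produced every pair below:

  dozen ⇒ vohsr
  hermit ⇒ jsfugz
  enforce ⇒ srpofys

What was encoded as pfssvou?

freedom

d(3)→v(21) and o(14)→o(14) fit y≡23x+4 (mod 26); the inverse of 23 mod 26 is 17. Each letter's alphabet position (a=0..z=25) is mapped through 23·x+4 mod 26 — an affine cipher.
Reversing it on pfssvou: p(15)→17·(15−4)≡5=f; f(5)→17·(5−4)≡17=r; s(18)→17·(18−4)≡4=e; s(18)→17·(18−4)≡4=e; v(21)→17·(21−4)≡3=d; o(14)→17·(14−4)≡14=o; u(20)→17·(20−4)≡12=m (all mod 26).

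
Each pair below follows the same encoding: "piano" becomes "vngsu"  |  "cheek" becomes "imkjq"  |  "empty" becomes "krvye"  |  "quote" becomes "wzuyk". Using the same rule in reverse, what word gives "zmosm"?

thing

Shifts by position in piano: pos 0: p→v (+6), pos 1: i→n (+5), pos 2: a→g (+6), pos 3: n→s (+5) — repeating every 2. The shifts repeat in a cycle of length 2: positions 0,1,… shift by +6, +5, then the pattern repeats.
Decoding zmosm: z−6=t, m−5=h, o−6=i, s−5=n, m−6=g.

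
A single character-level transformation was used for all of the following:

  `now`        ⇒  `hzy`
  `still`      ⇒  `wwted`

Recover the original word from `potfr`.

guide

The output letters match the input read backwards, each shifted +11: now reversed is won. Two steps: reverse the string, then apply a Caesar shift of +11.
Undoing it on potfr: shift back: p−11=e, o−11=d, t−11=i, f−11=u, r−11=g → ediug; then reverse → guide.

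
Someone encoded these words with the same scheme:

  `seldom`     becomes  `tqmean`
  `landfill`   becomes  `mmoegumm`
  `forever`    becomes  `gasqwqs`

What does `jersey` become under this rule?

kqstqz

The shift depends on letter class: consonant s→t is +1, but vowel e→q is +12. Vowels shift forward by 12 and consonants shift forward by 1.
For jersey: j(cons)+1=k, e(vowel)+12=q, r(cons)+1=s, s(cons)+1=t, e(vowel)+12=q, y(cons)+1=z.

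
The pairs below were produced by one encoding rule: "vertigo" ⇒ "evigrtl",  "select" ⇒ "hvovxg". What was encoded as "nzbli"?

Each pair mirrors across the alphabet (v↔e, e↔v, r↔i): positions sum to 25. This is the alphabet-reversal cipher (Atbash): a becomes z, b becomes y, etc.
Undoing it on nzbli: n↔m, z↔a, b↔y, l↔o, i↔r.

mayor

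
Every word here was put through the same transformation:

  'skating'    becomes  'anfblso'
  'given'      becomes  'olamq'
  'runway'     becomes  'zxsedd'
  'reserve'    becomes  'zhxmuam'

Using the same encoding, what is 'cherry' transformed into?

A repeating key of period 3 is used — shifts +8, +3, +5 over and over.
For cherry: c+8=k, h+3=k, e+5=j, r+8=z, r+3=u, y+5=d.

kkjzud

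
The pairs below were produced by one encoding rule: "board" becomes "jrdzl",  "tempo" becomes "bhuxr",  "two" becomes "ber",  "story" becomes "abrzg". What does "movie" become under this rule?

urdlh

The shift depends on letter class: consonant b→j is +8, but vowel o→r is +3. Vowels shift forward by 3 and consonants shift forward by 8.
For movie: m(cons)+8=u, o(vowel)+3=r, v(cons)+8=d, i(vowel)+3=l, e(vowel)+3=h.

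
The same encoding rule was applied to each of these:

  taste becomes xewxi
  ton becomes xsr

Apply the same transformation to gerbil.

Compare letters: t→x is +4, a→e is +4, s→w is +4 — a constant shift. It's a constant shift of +4 (ROT4).
On gerbil: g+4=k, e+4=i, r+4=v, b+4=f, i+4=m, l+4=p.

kivfmp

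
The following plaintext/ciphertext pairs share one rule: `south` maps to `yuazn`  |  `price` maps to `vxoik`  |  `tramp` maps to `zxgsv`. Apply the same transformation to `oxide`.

It's a constant shift of +6 (ROT6).
For oxide: o+6=u, x+6=d, i+6=o, d+6=j, e+6=k.

udojk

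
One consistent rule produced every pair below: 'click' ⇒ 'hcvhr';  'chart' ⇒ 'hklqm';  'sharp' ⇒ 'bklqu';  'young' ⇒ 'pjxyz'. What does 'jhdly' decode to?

c(2)→h(7) and l(11)→c(2) fit y≡11x+11 (mod 26); the inverse of 11 mod 26 is 19. This is an affine cipher: with a=0,…,z=25, each position x becomes (11x+11) mod 26.
Decoding jhdly: j(9)→19·(9−11)≡14=o; h(7)→19·(7−11)≡2=c; d(3)→19·(3−11)≡4=e; l(11)→19·(11−11)≡0=a; y(24)→19·(24−11)≡13=n (all mod 26).

ocean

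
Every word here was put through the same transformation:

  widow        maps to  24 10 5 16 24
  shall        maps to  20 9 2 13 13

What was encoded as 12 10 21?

w is letter #23 and maps to 24: an offset of 1. Each letter is replaced by its alphabet position (a=1..z=26) + 1.
Undoing it on 12 10 21: 12→(12−1)÷1=11=k, 10→(10−1)÷1=9=i, 21→(21−1)÷1=20=t.

kit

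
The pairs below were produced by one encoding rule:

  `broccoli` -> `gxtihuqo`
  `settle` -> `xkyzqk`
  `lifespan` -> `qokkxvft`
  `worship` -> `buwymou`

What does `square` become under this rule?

A repeating key of period 2 is used — shifts +5, +6 over and over.
On square: s+5=x, q+6=w, u+5=z, a+6=g, r+5=w, e+6=k.

xwzgwk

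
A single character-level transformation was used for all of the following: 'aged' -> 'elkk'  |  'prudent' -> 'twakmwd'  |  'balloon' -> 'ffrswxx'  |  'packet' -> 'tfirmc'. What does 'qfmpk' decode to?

The shift increases by 1 at each position, starting from +4: 4, 5, 6, ….
Undoing it on qfmpk: q−4=m, f−5=a, m−6=g, p−7=i, k−8=c.

magic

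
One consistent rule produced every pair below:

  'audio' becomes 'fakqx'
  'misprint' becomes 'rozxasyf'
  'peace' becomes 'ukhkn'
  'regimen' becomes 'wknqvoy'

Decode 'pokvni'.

Letter i (0-indexed) is shifted by i+5, so successive shifts are 5, 6, 7, ….
Undoing it on pokvni: p−5=k, o−6=i, k−7=d, v−8=n, n−9=e, i−10=y.

kidney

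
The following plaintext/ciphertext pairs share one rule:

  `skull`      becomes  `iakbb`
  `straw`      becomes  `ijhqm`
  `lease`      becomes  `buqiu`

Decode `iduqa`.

Compare letters: s→i is +16, k→a is +16, u→k is +16 — a constant shift. Every letter moves 16 places later in the alphabet, wrapping around z→a.
Decoding iduqa: i−16=s, d−16=n, u−16=e, q−16=a, a−16=k.

sneak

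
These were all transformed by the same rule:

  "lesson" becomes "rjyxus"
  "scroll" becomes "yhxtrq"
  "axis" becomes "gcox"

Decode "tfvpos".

napkin

Shifts by position in lesson: pos 0: l→r (+6), pos 1: e→j (+5), pos 2: s→y (+6), pos 3: s→x (+5) — repeating every 2. It's a Vigenère-style cipher with numeric key [6,5]: position i shifts by key[i mod 2].
Undoing it on tfvpos: t−6=n, f−5=a, v−6=p, p−5=k, o−6=i, s−5=n.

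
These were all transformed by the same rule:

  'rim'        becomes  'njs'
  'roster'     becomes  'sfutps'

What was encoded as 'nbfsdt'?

The word is reversed, then every letter is shifted forward by 1.
Decoding nbfsdt: shift back: n−1=m, b−1=a, f−1=e, s−1=r, d−1=c, t−1=s → maercs; then reverse → scream.

scream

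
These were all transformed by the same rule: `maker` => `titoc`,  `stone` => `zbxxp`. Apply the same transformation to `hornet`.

owaxpf

Each letter shifts forward by (position + 7), i.e. 7, 8, 9, … — the shift grows by one for each successive letter.
On hornet: h+7=o, o+8=w, r+9=a, n+10=x, e+11=p, t+12=f.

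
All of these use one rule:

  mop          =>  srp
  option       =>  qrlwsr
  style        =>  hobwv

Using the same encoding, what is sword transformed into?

gurzv

The output letters match the input read backwards, each shifted +3: mop reversed is pom. Read the word backwards and shift each letter +3.
For sword: reverse → drows; then shift: d+3=g, r+3=u, o+3=r, w+3=z, s+3=v.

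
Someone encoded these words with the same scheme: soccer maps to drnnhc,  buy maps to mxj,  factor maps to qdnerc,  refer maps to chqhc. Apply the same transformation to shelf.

dshwq

The shift depends on letter class: consonant s→d is +11, but vowel o→r is +3. The rule splits by letter class: vowels +3, consonants +11.
For shelf: s(cons)+11=d, h(cons)+11=s, e(vowel)+3=h, l(cons)+11=w, f(cons)+11=q.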